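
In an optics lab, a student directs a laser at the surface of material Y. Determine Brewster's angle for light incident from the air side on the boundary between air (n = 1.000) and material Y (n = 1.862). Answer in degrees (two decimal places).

Here n₂/n₁ = 1.862/1.000 = 1.8620, and Brewster's law gives tan θ_B = n₂/n₁.
So θ_B = arctan 1.8620 = 61.76°.

θ_B ≈ 61.76°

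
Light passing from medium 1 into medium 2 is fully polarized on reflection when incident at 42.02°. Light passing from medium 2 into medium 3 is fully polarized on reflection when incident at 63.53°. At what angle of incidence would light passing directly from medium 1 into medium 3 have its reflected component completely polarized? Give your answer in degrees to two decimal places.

n₂/n₁ = tan 42.02° = 0.9010 and n₃/n₂ = tan 63.53° = 2.0083.
Multiplying, n₃/n₁ = 0.9010 × 2.0083 = 1.8096, and θ_B(1→3) = arctan 1.8096 = 61.07°.

θ_B ≈ 61.07°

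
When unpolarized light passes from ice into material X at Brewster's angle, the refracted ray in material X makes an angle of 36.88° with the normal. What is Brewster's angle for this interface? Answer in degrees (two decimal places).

Since the reflected and refracted rays are at right angles at the polarizing angle, θ_B + θ_t = 90°.
θ_B = 90° − 36.88° = 53.12°.

θ_B ≈ 53.12°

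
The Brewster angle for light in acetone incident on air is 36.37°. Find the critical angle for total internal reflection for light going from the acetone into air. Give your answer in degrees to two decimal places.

θ_c ≈ 47.43°

n₂/n₁ = tan 36.37° = 0.7365; the critical angle satisfies sin θ_c = n₂/n₁.
θ_c = arcsin(0.7365) = 47.43°.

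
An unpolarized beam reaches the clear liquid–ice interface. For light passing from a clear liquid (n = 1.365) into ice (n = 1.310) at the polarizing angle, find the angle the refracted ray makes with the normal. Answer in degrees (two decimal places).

θ_B = arctan(n₂/n₁) = arctan(1.310/1.365) = 43.82°.
Since θ_B + θ_t = 90° at Brewster incidence, θ_t = 90° − 43.82° = 46.18°.

θ_t ≈ 46.18°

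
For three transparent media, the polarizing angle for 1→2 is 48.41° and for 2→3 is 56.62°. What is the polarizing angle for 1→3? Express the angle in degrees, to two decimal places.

θ_B ≈ 59.68°

Each Brewster angle gives a ratio: n₂/n₁ = tan 48.41° = 1.1267, n₃/n₂ = tan 56.62° = 1.5177.
Multiplying, n₃/n₁ = 1.1267 × 1.5177 = 1.7101, and θ_B(1→3) = arctan 1.7101 = 59.68°.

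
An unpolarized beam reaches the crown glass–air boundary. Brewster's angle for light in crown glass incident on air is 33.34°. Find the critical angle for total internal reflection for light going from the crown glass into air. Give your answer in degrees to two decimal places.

θ_c ≈ 41.14°

From Brewster, n₂/n₁ = tan θ_B = tan 33.34° = 0.6579.
Then sin θ_c = n₂/n₁ = 0.6579, so θ_c = arcsin 0.6579 = 41.14°.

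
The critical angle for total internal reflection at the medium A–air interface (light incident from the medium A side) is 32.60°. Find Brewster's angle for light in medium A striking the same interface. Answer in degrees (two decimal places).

θ_B ≈ 28.31°

sin θ_c = n₂/n₁, so n₂/n₁ = sin 32.60° = 0.5388.
Brewster: tan θ_B = n₂/n₁ = 0.5388.
θ_B = arctan(0.5388) = 28.31°.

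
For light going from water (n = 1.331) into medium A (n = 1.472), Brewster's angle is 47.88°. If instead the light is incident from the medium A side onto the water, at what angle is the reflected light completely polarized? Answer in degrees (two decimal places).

The two Brewster angles are complementary: θ_B' = 90° − θ_B = 90° − 47.88° = 42.12°.

θ_B' ≈ 42.12°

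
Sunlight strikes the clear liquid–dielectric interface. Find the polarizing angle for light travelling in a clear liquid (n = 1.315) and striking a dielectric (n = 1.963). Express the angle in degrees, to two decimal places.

Brewster's condition: tan θ_B = n₂/n₁ = 1.963/1.315 = 1.4928. Taking the arctangent, θ_B = 56.18°.

θ_B ≈ 56.18°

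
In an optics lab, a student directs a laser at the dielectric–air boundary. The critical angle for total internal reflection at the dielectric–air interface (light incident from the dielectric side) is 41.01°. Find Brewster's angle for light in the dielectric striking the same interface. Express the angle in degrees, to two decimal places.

θ_B ≈ 33.27°

sin θ_c = n₂/n₁, so n₂/n₁ = sin 41.01° = 0.6562.
Brewster: tan θ_B = n₂/n₁ = 0.6562.
θ_B = arctan(0.6562) = 33.27°.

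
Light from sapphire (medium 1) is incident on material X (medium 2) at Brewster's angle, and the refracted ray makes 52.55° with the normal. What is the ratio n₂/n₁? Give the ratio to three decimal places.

θ_B + θ_t = 90°, so θ_B = 90° − 52.55° = 37.45°.
tan θ_B = n₂/n₁, so n₂/n₁ = tan 37.45° = 0.766.

n₂/n₁ ≈ 0.766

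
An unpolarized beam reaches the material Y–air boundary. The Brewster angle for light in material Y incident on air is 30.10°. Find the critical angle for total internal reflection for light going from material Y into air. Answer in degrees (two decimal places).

n₂/n₁ = tan 30.10° = 0.5797; the critical angle satisfies sin θ_c = n₂/n₁.
θ_c = arcsin(0.5797) = 35.43°.

θ_c ≈ 35.43°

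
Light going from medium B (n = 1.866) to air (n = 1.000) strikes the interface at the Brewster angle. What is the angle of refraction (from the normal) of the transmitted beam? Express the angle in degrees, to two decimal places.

θ_t ≈ 61.81°

θ_B = arctan(n₂/n₁) = arctan(1.000/1.866) = 28.19°.
Since θ_B + θ_t = 90° at Brewster incidence, θ_t = 90° − 28.19° = 61.81°.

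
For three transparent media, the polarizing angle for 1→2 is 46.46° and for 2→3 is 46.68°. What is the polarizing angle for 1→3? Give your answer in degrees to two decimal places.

θ_B ≈ 48.14°

Each Brewster angle gives a ratio: n₂/n₁ = tan 46.46° = 1.0523, n₃/n₂ = tan 46.68° = 1.0604.
So n₃/n₁ = (n₂/n₁)(n₃/n₂) = 1.0523 × 1.0604 = 1.1159.
θ_B(1→3) = arctan(1.1159) = 48.14°.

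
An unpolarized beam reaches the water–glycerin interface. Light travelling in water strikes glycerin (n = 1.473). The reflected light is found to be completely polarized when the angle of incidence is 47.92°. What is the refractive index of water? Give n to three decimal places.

Full polarization of the reflected beam means tan θ_B = n₂/n₁, where n₁ is the incident medium (water).
n₁ = n₂ / tan θ_B = 1.473 / tan 47.92° = 1.330.

n ≈ 1.330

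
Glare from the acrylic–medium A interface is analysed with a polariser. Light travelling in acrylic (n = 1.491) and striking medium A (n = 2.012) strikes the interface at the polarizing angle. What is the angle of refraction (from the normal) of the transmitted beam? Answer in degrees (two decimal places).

tan θ_B = n₂/n₁ = 2.012/1.491 = 1.3494, so θ_B = 53.46°.
At Brewster's angle the reflected and refracted rays are perpendicular, so θ_t = 90° − θ_B = 90° − 53.46° = 36.54°.

θ_t ≈ 36.54°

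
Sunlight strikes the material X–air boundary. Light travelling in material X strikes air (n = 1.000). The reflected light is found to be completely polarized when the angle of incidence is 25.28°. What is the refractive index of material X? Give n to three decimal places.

n ≈ 2.117

At Brewster's angle, tan θ_B = n₂/n₁ with n₁ on the incident side (material X) and n₂ on the transmitted side (air).
n₁ = n₂ / tan θ_B = 1.000 / tan 25.28° = 2.117.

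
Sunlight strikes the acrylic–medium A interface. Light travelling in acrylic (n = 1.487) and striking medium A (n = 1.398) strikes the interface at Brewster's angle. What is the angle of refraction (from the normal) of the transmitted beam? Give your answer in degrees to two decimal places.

tan θ_B = n₂/n₁ = 1.398/1.487 = 0.9401, so θ_B = 43.23°.
At Brewster's angle the reflected and refracted rays are perpendicular, so θ_t = 90° − θ_B = 90° − 43.23° = 46.77°.

θ_t ≈ 46.77°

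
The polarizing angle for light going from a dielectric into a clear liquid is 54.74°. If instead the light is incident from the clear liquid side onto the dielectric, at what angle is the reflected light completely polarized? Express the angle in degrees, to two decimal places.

Reversing the direction swaps n₁ and n₂, so tan θ_B' = 1/tan θ_B and θ_B' = 90° − θ_B.
Hence θ_B' = 90° − 54.74° = 35.26°.

θ_B' ≈ 35.26°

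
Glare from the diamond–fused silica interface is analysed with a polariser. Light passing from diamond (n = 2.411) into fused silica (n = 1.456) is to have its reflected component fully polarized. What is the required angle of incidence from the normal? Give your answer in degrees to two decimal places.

tan θ_B = n₂/n₁ = 1.456/2.411 = 0.6039.
So θ_B = arctan 0.6039 = 31.13°.

θ_B ≈ 31.13°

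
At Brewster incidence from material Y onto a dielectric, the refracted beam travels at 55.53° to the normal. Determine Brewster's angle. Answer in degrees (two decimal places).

θ_B ≈ 34.47°

At Brewster's angle the reflected and refracted rays are perpendicular, so θ_B + θ_t = 90°.
So θ_B = 90° − θ_t = 90° − 55.53° = 34.47°.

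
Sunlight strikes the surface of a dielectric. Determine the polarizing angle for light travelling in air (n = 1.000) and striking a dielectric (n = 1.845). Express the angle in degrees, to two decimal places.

θ_B ≈ 61.54°

Brewster's condition: tan θ_B = n₂/n₁ = 1.845/1.000 = 1.8450.
So θ_B = arctan 1.8450 = 61.54°.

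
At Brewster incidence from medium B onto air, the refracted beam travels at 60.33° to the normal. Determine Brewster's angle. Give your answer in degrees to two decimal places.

Since the reflected and refracted rays are at right angles at the polarizing angle, θ_B + θ_t = 90°.
So θ_B = 90° − θ_t = 90° − 60.33° = 29.67°.

θ_B ≈ 29.67°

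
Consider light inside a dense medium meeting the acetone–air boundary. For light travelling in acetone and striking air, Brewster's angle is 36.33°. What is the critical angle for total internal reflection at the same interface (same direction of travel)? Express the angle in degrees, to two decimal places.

From Brewster, n₂/n₁ = tan θ_B = tan 36.33° = 0.7354.
Then sin θ_c = n₂/n₁ = 0.7354, so θ_c = arcsin 0.7354 = 47.34°.

θ_c ≈ 47.34°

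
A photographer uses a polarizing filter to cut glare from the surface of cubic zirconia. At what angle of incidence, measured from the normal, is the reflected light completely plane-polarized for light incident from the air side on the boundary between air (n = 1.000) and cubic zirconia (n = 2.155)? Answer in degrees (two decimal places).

At Brewster's angle the reflected and refracted rays are perpendicular, which with Snell's law gives tan θ_B = n₂/n₁.
Here n₂/n₁ = 2.155/1.000 = 2.1550, and Brewster's law gives tan θ_B = n₂/n₁.
θ_B = arctan(2.1550) = 65.11°.

θ_B ≈ 65.11°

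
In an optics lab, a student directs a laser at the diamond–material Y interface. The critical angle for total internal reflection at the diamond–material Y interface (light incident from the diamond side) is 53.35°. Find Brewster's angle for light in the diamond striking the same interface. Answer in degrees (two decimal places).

sin θ_c = n₂/n₁, so n₂/n₁ = sin 53.35° = 0.8023.
Brewster: tan θ_B = n₂/n₁ = 0.8023.
θ_B = arctan(0.8023) = 38.74°.

θ_B ≈ 38.74°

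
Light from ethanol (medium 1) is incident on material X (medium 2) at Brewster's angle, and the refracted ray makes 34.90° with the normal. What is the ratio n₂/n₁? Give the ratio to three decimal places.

θ_B + θ_t = 90°, so θ_B = 90° − 34.90° = 55.10°.
Then n₂/n₁ = tan θ_B = tan 55.10° = 1.433.

n₂/n₁ ≈ 1.433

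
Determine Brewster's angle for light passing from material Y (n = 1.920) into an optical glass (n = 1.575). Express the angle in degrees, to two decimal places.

Brewster's condition: tan θ_B = n₂/n₁ = 1.575/1.920 = 0.8203.
θ_B = arctan(0.8203) = 39.36°.

θ_B ≈ 39.36°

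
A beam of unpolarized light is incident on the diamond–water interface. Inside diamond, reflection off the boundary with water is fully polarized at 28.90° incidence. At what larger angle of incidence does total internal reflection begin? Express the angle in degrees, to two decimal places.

θ_c ≈ 33.51°

tan θ_B = n₂/n₁ = tan 28.90° = 0.5520.
Total internal reflection: sin θ_c = n₂/n₁ = 0.5520.
θ_c = arcsin(0.5520) = 33.51°.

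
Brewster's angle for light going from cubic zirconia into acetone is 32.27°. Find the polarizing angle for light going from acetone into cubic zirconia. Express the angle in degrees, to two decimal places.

tan θ_B' = n₁/n₂ = 1/tan θ_B, so θ_B' = 90° − θ_B.
θ_B' = 90° − 32.27° = 57.73°.

θ_B' ≈ 57.73°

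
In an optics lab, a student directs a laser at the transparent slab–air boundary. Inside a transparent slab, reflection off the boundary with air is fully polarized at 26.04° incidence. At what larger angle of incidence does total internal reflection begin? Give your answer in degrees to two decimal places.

θ_c ≈ 29.25°

n₂/n₁ = tan 26.04° = 0.4886; the critical angle satisfies sin θ_c = n₂/n₁.
θ_c = arcsin(0.4886) = 29.25°.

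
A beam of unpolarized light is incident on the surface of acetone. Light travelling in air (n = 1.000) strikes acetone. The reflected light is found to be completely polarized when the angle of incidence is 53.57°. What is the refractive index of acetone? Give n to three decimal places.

Brewster's law: tan θ_B = n₂/n₁ (light incident in air, refracted into acetone).
n₂ = n₁ tan θ_B = 1.000 × tan 53.57° = 1.355.

n ≈ 1.355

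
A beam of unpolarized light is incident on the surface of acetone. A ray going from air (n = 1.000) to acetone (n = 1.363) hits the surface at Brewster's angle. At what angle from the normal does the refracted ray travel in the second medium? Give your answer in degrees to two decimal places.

First find Brewster's angle: tan θ_B = 1.363/1.000 = 1.3630, giving θ_B = 53.73°.
The refracted ray is perpendicular to the reflected ray, so θ_t = 90° − θ_B = 36.27°.

θ_t ≈ 36.27°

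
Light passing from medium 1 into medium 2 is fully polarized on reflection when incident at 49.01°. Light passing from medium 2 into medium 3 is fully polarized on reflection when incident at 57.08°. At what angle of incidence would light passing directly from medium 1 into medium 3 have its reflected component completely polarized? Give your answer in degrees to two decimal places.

θ_B ≈ 60.64°

Each Brewster angle gives a ratio: n₂/n₁ = tan 49.01° = 1.1508, n₃/n₂ = tan 57.08° = 1.5446.
Multiplying, n₃/n₁ = 1.1508 × 1.5446 = 1.7775, and θ_B(1→3) = arctan 1.7775 = 60.64°.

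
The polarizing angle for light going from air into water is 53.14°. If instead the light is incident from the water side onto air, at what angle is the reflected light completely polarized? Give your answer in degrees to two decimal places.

The two Brewster angles are complementary: θ_B' = 90° − θ_B = 90° − 53.14° = 36.86°.

θ_B' ≈ 36.86°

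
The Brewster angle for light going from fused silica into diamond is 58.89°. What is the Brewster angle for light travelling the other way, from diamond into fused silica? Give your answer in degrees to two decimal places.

Reversing the direction swaps n₁ and n₂, so tan θ_B' = 1/tan θ_B and θ_B' = 90° − θ_B.
Hence θ_B' = 90° − 58.89° = 31.11°.

θ_B' ≈ 31.11°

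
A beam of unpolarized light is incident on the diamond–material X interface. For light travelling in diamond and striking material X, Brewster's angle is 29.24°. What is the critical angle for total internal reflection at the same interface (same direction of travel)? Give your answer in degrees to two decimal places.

n₂/n₁ = tan 29.24° = 0.5598; the critical angle satisfies sin θ_c = n₂/n₁.
θ_c = arcsin(0.5598) = 34.04°.

θ_c ≈ 34.04°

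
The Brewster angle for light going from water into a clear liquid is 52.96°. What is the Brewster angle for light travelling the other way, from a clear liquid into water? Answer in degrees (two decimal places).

Reversing the direction swaps n₁ and n₂, so tan θ_B' = 1/tan θ_B and θ_B' = 90° − θ_B.
Hence θ_B' = 90° − 52.96° = 37.04°.

θ_B' ≈ 37.04°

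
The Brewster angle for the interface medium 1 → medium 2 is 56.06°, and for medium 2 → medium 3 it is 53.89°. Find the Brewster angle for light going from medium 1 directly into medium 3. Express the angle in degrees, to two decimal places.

tan θ_B(1→2) = n₂/n₁ = tan 56.06° = 1.4859.
tan θ_B(2→3) = n₃/n₂ = tan 53.89° = 1.3708.
n₃/n₁ = 2.0370. Then tan θ_B(1→3) = n₃/n₁, so θ_B(1→3) = arctan(2.0370) = 63.85°.

θ_B ≈ 63.85°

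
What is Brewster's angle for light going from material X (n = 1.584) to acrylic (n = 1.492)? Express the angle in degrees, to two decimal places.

θ_B ≈ 43.29°

Here n₂/n₁ = 1.492/1.584 = 0.9419, and Brewster's law gives tan θ_B = n₂/n₁. Taking the arctangent, θ_B = 43.29°.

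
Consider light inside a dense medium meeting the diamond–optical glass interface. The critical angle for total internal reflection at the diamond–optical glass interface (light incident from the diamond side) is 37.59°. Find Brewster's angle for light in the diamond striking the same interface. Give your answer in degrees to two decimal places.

θ_B ≈ 31.38°

At the critical angle sin θ_c = n₂/n₁, giving n₂/n₁ = sin 37.59° = 0.6100.
Then tan θ_B = n₂/n₁ = 0.6100, so θ_B = arctan 0.6100 = 31.38°.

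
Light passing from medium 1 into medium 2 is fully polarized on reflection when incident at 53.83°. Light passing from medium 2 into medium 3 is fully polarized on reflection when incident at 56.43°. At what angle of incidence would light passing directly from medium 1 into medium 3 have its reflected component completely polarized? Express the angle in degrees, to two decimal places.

θ_B ≈ 64.12°

tan θ_B(1→2) = n₂/n₁ = tan 53.83° = 1.3678.
tan θ_B(2→3) = n₃/n₂ = tan 56.43° = 1.5068.
n₃/n₁ = 2.0611. Then tan θ_B(1→3) = n₃/n₁, so θ_B(1→3) = arctan(2.0611) = 64.12°.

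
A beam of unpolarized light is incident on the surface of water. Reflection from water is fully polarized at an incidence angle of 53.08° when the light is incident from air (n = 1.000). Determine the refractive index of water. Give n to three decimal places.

Brewster's law: tan θ_B = n₂/n₁ (light incident in air, refracted into water).
n₂ = n₁ tan θ_B = 1.000 × tan 53.08° = 1.331.

n ≈ 1.331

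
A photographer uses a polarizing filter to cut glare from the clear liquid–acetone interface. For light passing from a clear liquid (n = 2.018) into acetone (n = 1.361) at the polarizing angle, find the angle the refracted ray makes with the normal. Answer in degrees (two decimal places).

θ_B = arctan(n₂/n₁) = arctan(1.361/2.018) = 34.00°.
At Brewster's angle the reflected and refracted rays are perpendicular, so θ_t = 90° − θ_B = 90° − 34.00° = 56.00°.

θ_t ≈ 56.00°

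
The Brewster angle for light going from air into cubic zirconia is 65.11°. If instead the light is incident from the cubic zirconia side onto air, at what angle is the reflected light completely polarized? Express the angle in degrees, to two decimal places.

The two Brewster angles are complementary: θ_B' = 90° − θ_B = 90° − 65.11° = 24.89°.

θ_B' ≈ 24.89°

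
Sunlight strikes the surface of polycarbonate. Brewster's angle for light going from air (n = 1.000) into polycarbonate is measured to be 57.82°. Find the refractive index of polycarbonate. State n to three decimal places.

n ≈ 1.589

Full polarization of the reflected beam means tan θ_B = n₂/n₁, where n₁ is the incident medium (air).
n₂ = n₁ tan θ_B = 1.000 × tan 57.82° = 1.589.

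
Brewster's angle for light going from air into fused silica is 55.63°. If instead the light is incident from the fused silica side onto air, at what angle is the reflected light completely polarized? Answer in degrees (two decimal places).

The two Brewster angles are complementary: θ_B' = 90° − θ_B = 90° − 55.63° = 34.37°.

θ_B' ≈ 34.37°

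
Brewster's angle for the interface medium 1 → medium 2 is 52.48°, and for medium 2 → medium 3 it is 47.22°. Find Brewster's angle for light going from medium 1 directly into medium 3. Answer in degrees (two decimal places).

tan θ_B(1→2) = n₂/n₁ = tan 52.48° = 1.3023.
tan θ_B(2→3) = n₃/n₂ = tan 47.22° = 1.0807.
n₃/n₁ = 1.4073. Then tan θ_B(1→3) = n₃/n₁, so θ_B(1→3) = arctan(1.4073) = 54.60°.

θ_B ≈ 54.60°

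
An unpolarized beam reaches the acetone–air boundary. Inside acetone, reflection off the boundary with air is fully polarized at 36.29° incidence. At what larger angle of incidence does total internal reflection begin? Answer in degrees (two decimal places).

θ_c ≈ 47.25°

n₂/n₁ = tan 36.29° = 0.7343; the critical angle satisfies sin θ_c = n₂/n₁.
θ_c = arcsin(0.7343) = 47.25°.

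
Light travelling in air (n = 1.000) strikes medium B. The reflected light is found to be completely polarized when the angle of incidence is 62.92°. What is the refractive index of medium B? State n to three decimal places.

n ≈ 1.956

At the polarizing angle, tan θ_B = n₂/n₁ with n₁ on the incident side (air) and n₂ on the transmitted side (medium B).
n₂ = n₁ tan θ_B = 1.000 × tan 62.92° = 1.956.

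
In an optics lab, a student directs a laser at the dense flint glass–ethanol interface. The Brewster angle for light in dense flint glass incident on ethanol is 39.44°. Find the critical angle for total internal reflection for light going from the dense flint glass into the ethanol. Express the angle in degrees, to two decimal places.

From Brewster, n₂/n₁ = tan θ_B = tan 39.44° = 0.8226.
Then sin θ_c = n₂/n₁ = 0.8226, so θ_c = arcsin 0.8226 = 55.34°.

θ_c ≈ 55.34°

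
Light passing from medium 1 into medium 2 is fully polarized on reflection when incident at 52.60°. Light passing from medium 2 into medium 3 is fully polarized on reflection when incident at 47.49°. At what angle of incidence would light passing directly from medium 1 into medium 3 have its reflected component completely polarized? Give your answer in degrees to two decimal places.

θ_B ≈ 54.98°

n₂/n₁ = tan 52.60° = 1.3079 and n₃/n₂ = tan 47.49° = 1.0909.
Multiplying, n₃/n₁ = 1.3079 × 1.0909 = 1.4269, and θ_B(1→3) = arctan 1.4269 = 54.98°.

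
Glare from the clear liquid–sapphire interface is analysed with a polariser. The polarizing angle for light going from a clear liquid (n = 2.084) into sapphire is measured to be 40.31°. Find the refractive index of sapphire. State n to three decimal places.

n ≈ 1.768

Brewster's law: tan θ_B = n₂/n₁ (light incident in a clear liquid, refracted into sapphire).
n₂ = n₁ tan θ_B = 2.084 × tan 40.31° = 1.768.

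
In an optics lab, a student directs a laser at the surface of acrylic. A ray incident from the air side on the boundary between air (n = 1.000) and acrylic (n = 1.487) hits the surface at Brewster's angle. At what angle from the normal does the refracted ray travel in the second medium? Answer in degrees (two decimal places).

θ_B = arctan(n₂/n₁) = arctan(1.487/1.000) = 56.08°.
The refracted ray is perpendicular to the reflected ray, so θ_t = 90° − θ_B = 33.92°.

θ_t ≈ 33.92°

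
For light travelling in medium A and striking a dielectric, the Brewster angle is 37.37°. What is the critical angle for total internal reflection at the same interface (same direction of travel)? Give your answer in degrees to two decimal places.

n₂/n₁ = tan 37.37° = 0.7637; the critical angle satisfies sin θ_c = n₂/n₁.
θ_c = arcsin(0.7637) = 49.79°.

θ_c ≈ 49.79°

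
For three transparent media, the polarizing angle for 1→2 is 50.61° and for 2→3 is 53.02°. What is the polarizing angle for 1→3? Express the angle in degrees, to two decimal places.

θ_B ≈ 58.27°

tan θ_B(1→2) = n₂/n₁ = tan 50.61° = 1.2179.
tan θ_B(2→3) = n₃/n₂ = tan 53.02° = 1.3280.
So n₃/n₁ = (n₂/n₁)(n₃/n₂) = 1.2179 × 1.3280 = 1.6173.
θ_B(1→3) = arctan(1.6173) = 58.27°.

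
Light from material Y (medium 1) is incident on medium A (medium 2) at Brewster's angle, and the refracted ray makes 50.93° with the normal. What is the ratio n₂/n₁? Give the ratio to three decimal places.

n₂/n₁ ≈ 0.812

θ_B + θ_t = 90°, so θ_B = 90° − 50.93° = 39.07°.
tan θ_B = n₂/n₁, so n₂/n₁ = tan 39.07° = 0.812.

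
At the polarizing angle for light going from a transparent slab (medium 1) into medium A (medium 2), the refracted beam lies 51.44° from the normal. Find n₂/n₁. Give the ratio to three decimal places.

θ_B + θ_t = 90°, so θ_B = 90° − 51.44° = 38.56°.
Then n₂/n₁ = tan θ_B = tan 38.56° = 0.797.

n₂/n₁ ≈ 0.797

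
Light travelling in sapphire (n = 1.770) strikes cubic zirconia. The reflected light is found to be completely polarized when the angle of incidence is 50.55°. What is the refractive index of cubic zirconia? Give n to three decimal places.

n ≈ 2.151

Brewster's law: tan θ_B = n₂/n₁ (light incident in sapphire, refracted into cubic zirconia).
n₂ = n₁ tan θ_B = 1.770 × tan 50.55° = 2.151.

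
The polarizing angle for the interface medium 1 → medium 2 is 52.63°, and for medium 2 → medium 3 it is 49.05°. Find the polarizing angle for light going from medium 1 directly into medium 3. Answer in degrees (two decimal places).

θ_B ≈ 56.47°

Each Brewster angle gives a ratio: n₂/n₁ = tan 52.63° = 1.3094, n₃/n₂ = tan 49.05° = 1.1524.
n₃/n₁ = 1.5089. Then tan θ_B(1→3) = n₃/n₁, so θ_B(1→3) = arctan(1.5089) = 56.47°.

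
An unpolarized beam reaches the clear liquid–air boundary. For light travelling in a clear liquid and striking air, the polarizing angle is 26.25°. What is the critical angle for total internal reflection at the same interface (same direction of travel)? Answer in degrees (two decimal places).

θ_c ≈ 29.55°

n₂/n₁ = tan 26.25° = 0.4931; the critical angle satisfies sin θ_c = n₂/n₁.
θ_c = arcsin(0.4931) = 29.55°.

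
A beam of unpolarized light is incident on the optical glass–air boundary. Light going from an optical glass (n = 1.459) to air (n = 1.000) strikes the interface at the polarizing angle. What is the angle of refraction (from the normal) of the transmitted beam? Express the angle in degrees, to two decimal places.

θ_B = arctan(n₂/n₁) = arctan(1.000/1.459) = 34.43°.
At Brewster's angle the reflected and refracted rays are perpendicular, so θ_t = 90° − θ_B = 90° − 34.43° = 55.57°.

θ_t ≈ 55.57°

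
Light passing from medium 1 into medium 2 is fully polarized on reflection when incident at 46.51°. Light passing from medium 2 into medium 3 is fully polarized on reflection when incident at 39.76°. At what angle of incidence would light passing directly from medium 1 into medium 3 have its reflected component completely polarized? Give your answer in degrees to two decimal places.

θ_B ≈ 41.25°

Each Brewster angle gives a ratio: n₂/n₁ = tan 46.51° = 1.0541, n₃/n₂ = tan 39.76° = 0.8320.
So n₃/n₁ = (n₂/n₁)(n₃/n₂) = 1.0541 × 0.8320 = 0.8770.
θ_B(1→3) = arctan(0.8770) = 41.25°.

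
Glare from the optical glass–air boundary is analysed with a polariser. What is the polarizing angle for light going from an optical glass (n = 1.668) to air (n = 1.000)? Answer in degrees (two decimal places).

θ_B ≈ 30.94°

Here n₂/n₁ = 1.000/1.668 = 0.5995, and Brewster's law gives tan θ_B = n₂/n₁.
θ_B = arctan(0.5995) = 30.94°.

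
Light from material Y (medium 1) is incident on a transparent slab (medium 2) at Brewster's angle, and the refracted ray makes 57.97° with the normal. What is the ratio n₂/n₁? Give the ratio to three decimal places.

n₂/n₁ ≈ 0.626

At Brewster incidence θ_B = 90° − θ_t = 90° − 57.97° = 32.03°.
tan θ_B = n₂/n₁, so n₂/n₁ = tan 32.03° = 0.626.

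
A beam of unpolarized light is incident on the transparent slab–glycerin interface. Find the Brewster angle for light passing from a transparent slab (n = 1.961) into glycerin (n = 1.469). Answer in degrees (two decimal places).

θ_B ≈ 36.84°

Brewster's condition: tan θ_B = n₂/n₁ = 1.469/1.961 = 0.7491.
θ_B = arctan(0.7491) = 36.84°.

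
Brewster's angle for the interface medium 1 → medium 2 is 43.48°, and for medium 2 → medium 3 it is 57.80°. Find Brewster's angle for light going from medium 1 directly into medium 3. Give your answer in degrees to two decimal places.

Each Brewster angle gives a ratio: n₂/n₁ = tan 43.48° = 0.9483, n₃/n₂ = tan 57.80° = 1.5880.
Multiplying, n₃/n₁ = 0.9483 × 1.5880 = 1.5059, and θ_B(1→3) = arctan 1.5059 = 56.41°.

θ_B ≈ 56.41°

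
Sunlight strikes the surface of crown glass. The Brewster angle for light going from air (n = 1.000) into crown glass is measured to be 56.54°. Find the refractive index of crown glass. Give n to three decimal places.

At the Brewster angle, tan θ_B = n₂/n₁ with n₁ on the incident side (air) and n₂ on the transmitted side (crown glass).
n₂ = n₁ tan θ_B = 1.000 × tan 56.54° = 1.513.

n ≈ 1.513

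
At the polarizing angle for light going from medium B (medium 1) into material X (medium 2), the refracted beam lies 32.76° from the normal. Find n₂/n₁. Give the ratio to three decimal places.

At Brewster incidence θ_B = 90° − θ_t = 90° − 32.76° = 57.24°.
Then n₂/n₁ = tan θ_B = tan 57.24° = 1.554.

n₂/n₁ ≈ 1.554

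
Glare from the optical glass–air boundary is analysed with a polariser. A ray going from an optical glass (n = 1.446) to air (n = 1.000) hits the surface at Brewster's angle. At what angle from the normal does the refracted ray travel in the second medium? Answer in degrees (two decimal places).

First find Brewster's angle: tan θ_B = 1.000/1.446 = 0.6916, giving θ_B = 34.67°.
At Brewster's angle the reflected and refracted rays are perpendicular, so θ_t = 90° − θ_B = 90° − 34.67° = 55.33°.

θ_t ≈ 55.33°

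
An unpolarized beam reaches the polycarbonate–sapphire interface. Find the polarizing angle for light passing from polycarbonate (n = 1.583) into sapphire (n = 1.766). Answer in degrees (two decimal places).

θ_B ≈ 48.13°

At Brewster's angle the reflected and refracted rays are perpendicular, which with Snell's law gives tan θ_B = n₂/n₁.
Here n₂/n₁ = 1.766/1.583 = 1.1156, and Brewster's law gives tan θ_B = n₂/n₁.
θ_B = arctan(1.1156) = 48.13°.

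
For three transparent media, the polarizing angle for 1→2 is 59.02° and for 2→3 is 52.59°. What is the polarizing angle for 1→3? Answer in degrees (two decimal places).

θ_B ≈ 65.34°

tan θ_B(1→2) = n₂/n₁ = tan 59.02° = 1.6656.
tan θ_B(2→3) = n₃/n₂ = tan 52.59° = 1.3075.
Multiplying, n₃/n₁ = 1.6656 × 1.3075 = 2.1777, and θ_B(1→3) = arctan 2.1777 = 65.34°.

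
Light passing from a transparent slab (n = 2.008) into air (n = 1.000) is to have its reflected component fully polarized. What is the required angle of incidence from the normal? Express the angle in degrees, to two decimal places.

θ_B ≈ 26.47°

Here n₂/n₁ = 1.000/2.008 = 0.4980, and Brewster's law gives tan θ_B = n₂/n₁.
θ_B = arctan(0.4980) = 26.47°.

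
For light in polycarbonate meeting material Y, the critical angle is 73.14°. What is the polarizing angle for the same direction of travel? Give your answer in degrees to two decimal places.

At the critical angle sin θ_c = n₂/n₁, giving n₂/n₁ = sin 73.14° = 0.9570.
Then tan θ_B = n₂/n₁ = 0.9570, so θ_B = arctan 0.9570 = 43.74°.

θ_B ≈ 43.74°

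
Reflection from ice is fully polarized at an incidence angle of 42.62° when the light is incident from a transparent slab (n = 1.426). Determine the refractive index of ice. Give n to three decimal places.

Brewster's law: tan θ_B = n₂/n₁ (light incident in a transparent slab, refracted into ice).
n₂ = n₁ tan θ_B = 1.426 × tan 42.62° = 1.312.

n ≈ 1.312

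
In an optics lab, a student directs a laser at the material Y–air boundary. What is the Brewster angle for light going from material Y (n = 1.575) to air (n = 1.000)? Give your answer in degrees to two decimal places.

Brewster's condition: tan θ_B = n₂/n₁ = 1.000/1.575 = 0.6349.
So θ_B = arctan 0.6349 = 32.41°.

θ_B ≈ 32.41°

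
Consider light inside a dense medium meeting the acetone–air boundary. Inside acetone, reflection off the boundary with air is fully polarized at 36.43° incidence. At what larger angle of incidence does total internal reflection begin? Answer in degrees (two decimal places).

θ_c ≈ 47.57°

n₂/n₁ = tan 36.43° = 0.7381; the critical angle satisfies sin θ_c = n₂/n₁.
θ_c = arcsin(0.7381) = 47.57°.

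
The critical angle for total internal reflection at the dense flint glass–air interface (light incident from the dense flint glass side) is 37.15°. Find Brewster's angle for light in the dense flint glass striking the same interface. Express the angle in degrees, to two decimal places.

At the critical angle sin θ_c = n₂/n₁, giving n₂/n₁ = sin 37.15° = 0.6039.
Then tan θ_B = n₂/n₁ = 0.6039, so θ_B = arctan 0.6039 = 31.13°.

θ_B ≈ 31.13°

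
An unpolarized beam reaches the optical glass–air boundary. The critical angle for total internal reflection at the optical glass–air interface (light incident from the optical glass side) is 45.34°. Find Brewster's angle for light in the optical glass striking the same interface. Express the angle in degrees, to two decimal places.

θ_B ≈ 35.42°

At the critical angle sin θ_c = n₂/n₁, giving n₂/n₁ = sin 45.34° = 0.7113.
Then tan θ_B = n₂/n₁ = 0.7113, so θ_B = arctan 0.7113 = 35.42°.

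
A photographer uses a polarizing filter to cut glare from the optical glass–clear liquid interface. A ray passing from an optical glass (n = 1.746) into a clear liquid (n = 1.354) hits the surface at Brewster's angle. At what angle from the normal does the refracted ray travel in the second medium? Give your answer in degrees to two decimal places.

tan θ_B = n₂/n₁ = 1.354/1.746 = 0.7755, so θ_B = 37.79°.
The refracted ray is perpendicular to the reflected ray, so θ_t = 90° − θ_B = 52.21°.

θ_t ≈ 52.21°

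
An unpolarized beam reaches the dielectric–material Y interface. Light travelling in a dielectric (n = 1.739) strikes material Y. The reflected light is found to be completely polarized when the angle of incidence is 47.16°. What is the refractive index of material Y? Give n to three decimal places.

At Brewster's angle, tan θ_B = n₂/n₁ with n₁ on the incident side (a dielectric) and n₂ on the transmitted side (material Y).
n₂ = n₁ tan θ_B = 1.739 × tan 47.16° = 1.875.

n ≈ 1.875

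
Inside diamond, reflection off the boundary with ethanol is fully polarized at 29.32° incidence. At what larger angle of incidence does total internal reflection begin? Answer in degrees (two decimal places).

From Brewster, n₂/n₁ = tan θ_B = tan 29.32° = 0.5616.
Then sin θ_c = n₂/n₁ = 0.5616, so θ_c = arcsin 0.5616 = 34.17°.

θ_c ≈ 34.17°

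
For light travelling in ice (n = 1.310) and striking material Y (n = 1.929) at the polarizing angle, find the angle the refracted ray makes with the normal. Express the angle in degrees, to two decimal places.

θ_t ≈ 34.18°

θ_B = arctan(n₂/n₁) = arctan(1.929/1.310) = 55.82°.
Since θ_B + θ_t = 90° at Brewster incidence, θ_t = 90° − 55.82° = 34.18°.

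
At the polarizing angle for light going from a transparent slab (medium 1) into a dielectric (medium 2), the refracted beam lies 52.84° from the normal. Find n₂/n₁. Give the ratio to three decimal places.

At Brewster incidence θ_B = 90° − θ_t = 90° − 52.84° = 37.16°.
tan θ_B = n₂/n₁, so n₂/n₁ = tan 37.16° = 0.758.

n₂/n₁ ≈ 0.758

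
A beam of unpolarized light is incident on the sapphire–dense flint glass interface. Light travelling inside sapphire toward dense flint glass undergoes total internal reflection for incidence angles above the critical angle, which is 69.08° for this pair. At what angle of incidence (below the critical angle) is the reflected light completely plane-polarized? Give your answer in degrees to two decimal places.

sin θ_c = n₂/n₁, so n₂/n₁ = sin 69.08° = 0.9341.
Brewster: tan θ_B = n₂/n₁ = 0.9341.
θ_B = arctan(0.9341) = 43.05°.

θ_B ≈ 43.05°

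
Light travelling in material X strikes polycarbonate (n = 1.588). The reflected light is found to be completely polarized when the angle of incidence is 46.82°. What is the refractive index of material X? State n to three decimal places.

n ≈ 1.490

Brewster's law: tan θ_B = n₂/n₁ (light incident in material X, refracted into polycarbonate).
n₁ = n₂ / tan θ_B = 1.588 / tan 46.82° = 1.490.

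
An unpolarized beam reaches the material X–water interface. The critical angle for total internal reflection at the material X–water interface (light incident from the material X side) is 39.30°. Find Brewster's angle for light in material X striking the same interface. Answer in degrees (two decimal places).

sin θ_c = n₂/n₁, so n₂/n₁ = sin 39.30° = 0.6334.
Brewster: tan θ_B = n₂/n₁ = 0.6334.
θ_B = arctan(0.6334) = 32.35°.

θ_B ≈ 32.35°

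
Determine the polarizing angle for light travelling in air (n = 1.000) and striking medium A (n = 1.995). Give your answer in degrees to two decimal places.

At Brewster's angle the reflected and refracted rays are perpendicular, which with Snell's law gives tan θ_B = n₂/n₁.
Brewster's condition: tan θ_B = n₂/n₁ = 1.995/1.000 = 1.9950.
So θ_B = arctan 1.9950 = 63.38°.

θ_B ≈ 63.38°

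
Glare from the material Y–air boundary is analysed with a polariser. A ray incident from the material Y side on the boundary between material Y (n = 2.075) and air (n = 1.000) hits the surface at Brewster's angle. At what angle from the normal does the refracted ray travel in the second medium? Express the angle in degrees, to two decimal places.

tan θ_B = n₂/n₁ = 1.000/2.075 = 0.4819, so θ_B = 25.73°.
The refracted ray is perpendicular to the reflected ray, so θ_t = 90° − θ_B = 64.27°.

θ_t ≈ 64.27°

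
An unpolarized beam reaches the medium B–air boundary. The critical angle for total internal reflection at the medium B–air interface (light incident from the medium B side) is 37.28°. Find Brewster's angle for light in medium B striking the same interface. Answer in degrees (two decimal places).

sin θ_c = n₂/n₁, so n₂/n₁ = sin 37.28° = 0.6057.
Brewster: tan θ_B = n₂/n₁ = 0.6057.
θ_B = arctan(0.6057) = 31.20°.

θ_B ≈ 31.20°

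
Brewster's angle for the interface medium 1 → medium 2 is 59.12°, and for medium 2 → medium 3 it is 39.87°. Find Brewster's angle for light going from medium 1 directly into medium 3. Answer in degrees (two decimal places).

Each Brewster angle gives a ratio: n₂/n₁ = tan 59.12° = 1.6722, n₃/n₂ = tan 39.87° = 0.8352.
Multiplying, n₃/n₁ = 1.6722 × 0.8352 = 1.3967, and θ_B(1→3) = arctan 1.3967 = 54.40°.

θ_B ≈ 54.40°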